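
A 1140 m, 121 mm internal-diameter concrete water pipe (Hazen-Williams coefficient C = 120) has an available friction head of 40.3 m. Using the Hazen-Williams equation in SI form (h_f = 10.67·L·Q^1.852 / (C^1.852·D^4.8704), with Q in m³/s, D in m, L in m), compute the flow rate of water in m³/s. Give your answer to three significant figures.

Q ≈ 0.0213 m³/s

Rearranging: Q = [h_f·C^1.852·D^4.8704 / (10.67·L)]^(1/1.852)
Q = [40.3·120^1.852·0.121^4.8704 / (10.67·1140)]^0.540 = 0.02129 m³/s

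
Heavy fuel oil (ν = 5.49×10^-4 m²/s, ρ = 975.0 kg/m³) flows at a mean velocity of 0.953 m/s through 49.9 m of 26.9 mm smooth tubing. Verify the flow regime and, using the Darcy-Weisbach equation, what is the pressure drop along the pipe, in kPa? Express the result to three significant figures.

Δp ≈ 1130 kPa

Re = VD/ν = 0.953·0.02690/5.49×10^-4 = 46.7 → laminar (Re < 2300)
f = 64/Re = 1.371
h_f = f(L/D)V²/(2g) = 1.371·(49.9/0.02690)·0.953²/(2·9.81) = 117.7 m
Δp = ρg·h_f = 975.0·9.81·117.7 = 1126 kPa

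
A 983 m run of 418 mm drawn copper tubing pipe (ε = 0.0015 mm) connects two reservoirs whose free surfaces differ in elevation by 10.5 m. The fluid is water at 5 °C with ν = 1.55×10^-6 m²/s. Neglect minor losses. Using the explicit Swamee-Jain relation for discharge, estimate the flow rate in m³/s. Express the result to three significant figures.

Swamee-Jain (Type II): Q = -0.965·√(gD⁵h_f/L)·ln[ε/(3.7D) + √(3.17ν²L/(gD³h_f))]
√(gD⁵h_f/L) = √(9.81·0.418⁵·10.5/983) = 0.03657
ε/(3.7D) = 9.70×10^-7; √(3.17ν²L/(gD³h_f)) = 3.15×10^-5
Q = -0.965·0.03657·ln(3.252×10^-5) = 0.3647 m³/s
Check: V = 2.66 m/s, Re = 7.17×10^5, f = 0.01236, h_f = 10.5 m ≈ 10.5 m ✓

Q ≈ 0.365 m³/s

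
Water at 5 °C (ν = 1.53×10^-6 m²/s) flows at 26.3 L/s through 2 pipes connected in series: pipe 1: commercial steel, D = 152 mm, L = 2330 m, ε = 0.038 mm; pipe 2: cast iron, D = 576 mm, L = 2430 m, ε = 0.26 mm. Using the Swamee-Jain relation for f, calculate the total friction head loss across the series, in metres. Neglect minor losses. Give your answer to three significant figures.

H ≈ 30.0 m

Pipe 1: V = 1.449 m/s, Re = 1.44×10^5, ε/D = 2.50×10^-4, f = 0.01824, h_1 = f(L/D)V²/2g = 29.93 m
Pipe 2: V = 0.1009 m/s, Re = 3.80×10^4, ε/D = 4.51×10^-4, f = 0.02359, h_2 = f(L/D)V²/2g = 0.05168 m
Series → Q common, losses add: H = Σh = 29.98 m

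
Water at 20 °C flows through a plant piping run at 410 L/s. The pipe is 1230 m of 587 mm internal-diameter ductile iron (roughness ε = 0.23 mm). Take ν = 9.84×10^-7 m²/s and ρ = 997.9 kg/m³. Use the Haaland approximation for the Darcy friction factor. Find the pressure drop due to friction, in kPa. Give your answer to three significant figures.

Δp ≈ 39.4 kPa

V = 4Q/(πD²) = 4·0.410/(π·0.587²) = 1.515 m/s
Re = VD/ν = 1.515·0.587/9.84×10^-7 = 9.04×10^5 → turbulent
ε/D = 0.23/587 = 3.92×10^-4
Haaland: f = 0.01643
h_f = f(L/D)V²/(2g) = 0.01643·(1230/0.587)·1.515²/(2·9.81) = 4.028 m
Δp = ρg·h_f = 997.9·9.81·4.028 = 39.43 kPa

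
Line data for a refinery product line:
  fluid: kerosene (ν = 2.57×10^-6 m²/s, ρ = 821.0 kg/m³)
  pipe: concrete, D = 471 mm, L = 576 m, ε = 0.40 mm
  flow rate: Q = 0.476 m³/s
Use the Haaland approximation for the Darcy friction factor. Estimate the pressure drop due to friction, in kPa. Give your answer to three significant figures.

Δp ≈ 73.1 kPa

V = 4Q/(πD²) = 4·0.476/(π·0.471²) = 2.732 m/s
Re = VD/ν = 2.732·0.471/2.57×10^-6 = 5.01×10^5 → turbulent
ε/D = 0.40/471 = 8.49×10^-4
Haaland: f = 0.01950
h_f = f(L/D)V²/(2g) = 0.01950·(576/0.471)·2.732²/(2·9.81) = 9.072 m
Δp = ρg·h_f = 821.0·9.81·9.072 = 73.06 kPa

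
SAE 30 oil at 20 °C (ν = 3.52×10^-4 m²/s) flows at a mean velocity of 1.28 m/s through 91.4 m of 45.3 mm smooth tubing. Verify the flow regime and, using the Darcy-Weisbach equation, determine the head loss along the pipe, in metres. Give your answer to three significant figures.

Re = VD/ν = 1.28·0.04530/3.52×10^-4 = 165 → laminar (Re < 2300)
f = 64/Re = 0.3885
h_f = f(L/D)V²/(2g) = 0.3885·(91.4/0.04530)·1.28²/(2·9.81) = 65.46 m

h_f ≈ 65.5 m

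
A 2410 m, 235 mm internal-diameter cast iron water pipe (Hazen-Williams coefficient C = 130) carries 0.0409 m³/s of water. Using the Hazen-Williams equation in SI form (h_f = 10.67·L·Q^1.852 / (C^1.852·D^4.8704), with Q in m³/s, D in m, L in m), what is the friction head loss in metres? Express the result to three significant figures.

h_f = 10.67·2410·0.0409^1.852 / (130^1.852·0.235^4.8704) = 9.710 m

h_f ≈ 9.71 m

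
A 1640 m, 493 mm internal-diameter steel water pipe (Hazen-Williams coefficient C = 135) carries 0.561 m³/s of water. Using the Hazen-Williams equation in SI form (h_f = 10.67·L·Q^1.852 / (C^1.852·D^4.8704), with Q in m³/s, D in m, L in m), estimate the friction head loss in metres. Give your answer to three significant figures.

h_f = 10.67·1640·0.561^1.852 / (135^1.852·0.493^4.8704) = 21.31 m

h_f ≈ 21.3 m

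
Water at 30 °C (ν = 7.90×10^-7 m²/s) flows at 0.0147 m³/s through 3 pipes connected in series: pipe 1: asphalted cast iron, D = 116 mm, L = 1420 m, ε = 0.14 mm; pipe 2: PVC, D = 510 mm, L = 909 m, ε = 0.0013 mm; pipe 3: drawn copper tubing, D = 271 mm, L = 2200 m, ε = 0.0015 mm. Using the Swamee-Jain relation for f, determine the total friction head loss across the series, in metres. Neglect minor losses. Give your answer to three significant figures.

H ≈ 27.0 m

Pipe 1: V = 1.391 m/s, Re = 2.04×10^5, ε/D = 0.00121, f = 0.02195, h_1 = f(L/D)V²/2g = 26.49 m
Pipe 2: V = 0.07196 m/s, Re = 4.65×10^4, ε/D = 2.55×10^-6, f = 0.02112, h_2 = f(L/D)V²/2g = 0.009934 m
Pipe 3: V = 0.2549 m/s, Re = 8.74×10^4, ε/D = 5.54×10^-6, f = 0.01841, h_3 = f(L/D)V²/2g = 0.4947 m
Series → Q common, losses add: H = Σh = 27.00 m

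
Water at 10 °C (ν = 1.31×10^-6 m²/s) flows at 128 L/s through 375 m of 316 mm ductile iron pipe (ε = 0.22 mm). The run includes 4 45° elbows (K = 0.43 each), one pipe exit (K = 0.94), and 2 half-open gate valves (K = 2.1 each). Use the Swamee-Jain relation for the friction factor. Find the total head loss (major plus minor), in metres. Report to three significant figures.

V = 4Q/(πD²) = 1.632 m/s; V²/2g = 0.1358 m
Re = 3.94×10^5, ε/D = 6.96×10^-4 → f = 0.01910 (Swamee-Jain)
Major: h_f = f(L/D)·V²/2g = 0.01910·1187·0.1358 = 3.077 m
Minor: ΣK = 6.86; h_m = ΣK·V²/2g = 0.9314 m
Total H_L = 3.077 + 0.9314 = 4.009 m

H_L ≈ 4.01 m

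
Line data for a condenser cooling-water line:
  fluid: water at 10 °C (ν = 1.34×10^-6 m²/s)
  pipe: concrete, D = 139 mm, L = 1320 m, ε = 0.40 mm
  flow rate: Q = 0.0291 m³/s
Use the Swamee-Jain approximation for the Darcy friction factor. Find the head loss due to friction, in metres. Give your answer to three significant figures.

h_f ≈ 47.6 m

V = 4Q/(πD²) = 4·0.0291/(π·0.139²) = 1.918 m/s
Re = VD/ν = 1.918·0.139/1.34×10^-6 = 1.99×10^5 → turbulent
ε/D = 0.40/139 = 0.00288
Swamee-Jain: f = 0.02674
h_f = f(L/D)V²/(2g) = 0.02674·(1320/0.139)·1.918²/(2·9.81) = 47.59 m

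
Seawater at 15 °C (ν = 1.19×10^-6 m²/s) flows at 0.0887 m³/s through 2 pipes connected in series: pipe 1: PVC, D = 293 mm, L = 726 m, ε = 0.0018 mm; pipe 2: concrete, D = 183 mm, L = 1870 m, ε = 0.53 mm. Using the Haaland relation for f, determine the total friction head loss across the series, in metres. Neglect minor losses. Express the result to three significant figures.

H ≈ 158 m

Pipe 1: V = 1.316 m/s, Re = 3.24×10^5, ε/D = 6.14×10^-6, f = 0.01419, h_1 = f(L/D)V²/2g = 3.101 m
Pipe 2: V = 3.372 m/s, Re = 5.19×10^5, ε/D = 0.00290, f = 0.02620, h_2 = f(L/D)V²/2g = 155.2 m
Series → Q common, losses add: H = Σh = 158.3 m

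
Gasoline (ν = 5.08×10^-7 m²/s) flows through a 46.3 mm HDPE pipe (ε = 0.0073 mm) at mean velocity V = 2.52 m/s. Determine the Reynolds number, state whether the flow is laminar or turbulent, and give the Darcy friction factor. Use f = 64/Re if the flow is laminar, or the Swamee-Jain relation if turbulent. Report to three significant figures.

Re ≈ 2.30×10^5; turbulent; f ≈ 0.0165

Re = VD/ν = 2.520·0.0463/5.08×10^-7 = 2.30×10^5
Re > 4000 → turbulent; ε/D = 1.58×10^-4
Swamee-Jain: f = 0.01651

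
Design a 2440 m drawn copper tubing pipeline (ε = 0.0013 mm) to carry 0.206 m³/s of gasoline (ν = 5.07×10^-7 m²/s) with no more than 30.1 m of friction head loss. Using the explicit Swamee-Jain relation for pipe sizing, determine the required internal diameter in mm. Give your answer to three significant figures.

Swamee-Jain (Type III): D = 0.66·[ε^1.25·(LQ²/(gh_f))^4.75 + ν·Q^9.4·(L/(gh_f))^5.2]^0.04
LQ²/(gh_f) = 0.3507; L/(gh_f) = 8.263
Term 1 = ε^1.25·(…)^4.75 = 3.02×10^-10; Term 2 = ν·Q^9.4·(…)^5.2 = 1.06×10^-8
D = 0.66·(3.02×10^-10 + 1.06×10^-8)^0.04 = 0.3170 m = 317 mm
Check: V = 2.61 m/s, Re = 1.63×10^6, f = 0.01085, h_f = 29.0 m ≈ 30.1 m ✓

D ≈ 317 mm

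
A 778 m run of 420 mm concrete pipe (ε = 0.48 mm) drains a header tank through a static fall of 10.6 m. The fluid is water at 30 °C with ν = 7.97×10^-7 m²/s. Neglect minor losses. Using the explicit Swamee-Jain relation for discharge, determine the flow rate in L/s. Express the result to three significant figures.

Q ≈ 324 L/s

Swamee-Jain (Type II): Q = -0.965·√(gD⁵h_f/L)·ln[ε/(3.7D) + √(3.17ν²L/(gD³h_f))]
√(gD⁵h_f/L) = √(9.81·0.420⁵·10.6/778) = 0.04179
ε/(3.7D) = 3.09×10^-4; √(3.17ν²L/(gD³h_f)) = 1.43×10^-5
Q = -0.965·0.04179·ln(3.231×10^-4) = 0.3242 m³/s
Check: V = 2.34 m/s, Re = 1.23×10^6, f = 0.02059, h_f = 10.6 m ≈ 10.6 m ✓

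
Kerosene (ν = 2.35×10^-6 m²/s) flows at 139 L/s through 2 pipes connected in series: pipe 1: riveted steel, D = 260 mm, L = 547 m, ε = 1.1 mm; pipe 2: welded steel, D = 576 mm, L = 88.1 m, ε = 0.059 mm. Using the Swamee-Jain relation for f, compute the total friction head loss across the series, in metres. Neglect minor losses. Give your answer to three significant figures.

Pipe 1: V = 2.618 m/s, Re = 2.90×10^5, ε/D = 0.00423, f = 0.02940, h_1 = f(L/D)V²/2g = 21.61 m
Pipe 2: V = 0.5334 m/s, Re = 1.31×10^5, ε/D = 1.02×10^-4, f = 0.01760, h_2 = f(L/D)V²/2g = 0.03904 m
Series → Q common, losses add: H = Σh = 21.65 m

H ≈ 21.6 m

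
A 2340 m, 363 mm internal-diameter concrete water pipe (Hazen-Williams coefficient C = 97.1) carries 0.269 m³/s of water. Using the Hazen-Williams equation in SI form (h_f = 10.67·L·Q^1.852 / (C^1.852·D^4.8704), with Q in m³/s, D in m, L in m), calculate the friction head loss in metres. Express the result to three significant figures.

h_f = 10.67·2340·0.269^1.852 / (97.1^1.852·0.363^4.8704) = 63.74 m

h_f ≈ 63.7 m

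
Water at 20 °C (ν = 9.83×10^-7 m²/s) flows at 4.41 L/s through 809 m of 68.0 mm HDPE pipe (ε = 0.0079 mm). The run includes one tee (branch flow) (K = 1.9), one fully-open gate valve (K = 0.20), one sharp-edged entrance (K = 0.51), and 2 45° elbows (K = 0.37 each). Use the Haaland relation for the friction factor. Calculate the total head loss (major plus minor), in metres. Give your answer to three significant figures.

H_L ≈ 17.2 m

V = 4Q/(πD²) = 1.214 m/s; V²/2g = 0.07516 m
Re = 8.40×10^4, ε/D = 1.16×10^-4 → f = 0.01895 (Haaland)
Major: h_f = f(L/D)·V²/2g = 0.01895·11897·0.07516 = 16.95 m
Minor: ΣK = 3.35; h_m = ΣK·V²/2g = 0.2518 m
Total H_L = 16.95 + 0.2518 = 17.20 m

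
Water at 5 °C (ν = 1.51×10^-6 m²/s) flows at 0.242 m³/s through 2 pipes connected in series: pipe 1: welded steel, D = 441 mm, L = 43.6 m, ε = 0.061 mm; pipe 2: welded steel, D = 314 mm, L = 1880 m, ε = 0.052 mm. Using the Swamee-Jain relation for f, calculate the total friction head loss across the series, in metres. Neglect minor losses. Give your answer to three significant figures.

Pipe 1: V = 1.584 m/s, Re = 4.63×10^5, ε/D = 1.38×10^-4, f = 0.01502, h_1 = f(L/D)V²/2g = 0.1899 m
Pipe 2: V = 3.125 m/s, Re = 6.50×10^5, ε/D = 1.66×10^-4, f = 0.01483, h_2 = f(L/D)V²/2g = 44.21 m
Series → Q common, losses add: H = Σh = 44.40 m

H ≈ 44.4 m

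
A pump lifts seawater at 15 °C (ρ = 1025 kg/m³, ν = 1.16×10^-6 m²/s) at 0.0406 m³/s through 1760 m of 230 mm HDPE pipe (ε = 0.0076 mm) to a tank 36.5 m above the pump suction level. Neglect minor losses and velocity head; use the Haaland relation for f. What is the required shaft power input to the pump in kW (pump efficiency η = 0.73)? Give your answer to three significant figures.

P_shaft ≈ 23.7 kW

V = 4Q/(πD²) = 0.9772 m/s; Re = 1.94×10^5; ε/D = 3.30×10^-5; f = 0.01580
h_f = f(L/D)V²/2g = 5.886 m
Total head H = z + h_f = 36.5 + 5.886 = 42.39 m
P_hyd = ρgQH = 1025·9.81·0.0406·42.39 = 17.30 kW
P_shaft = P_hyd/η = 17.30/0.73 = 23.70 kW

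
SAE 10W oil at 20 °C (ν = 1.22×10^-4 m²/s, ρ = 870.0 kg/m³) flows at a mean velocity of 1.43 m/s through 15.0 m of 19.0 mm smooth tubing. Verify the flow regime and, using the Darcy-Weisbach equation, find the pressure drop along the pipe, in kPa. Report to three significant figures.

Re = VD/ν = 1.43·0.01900/1.22×10^-4 = 223 → laminar (Re < 2300)
f = 64/Re = 0.2874
h_f = f(L/D)V²/(2g) = 0.2874·(15.0/0.01900)·1.43²/(2·9.81) = 23.65 m
Δp = ρg·h_f = 870.0·9.81·23.65 = 201.8 kPa

Δp ≈ 202 kPa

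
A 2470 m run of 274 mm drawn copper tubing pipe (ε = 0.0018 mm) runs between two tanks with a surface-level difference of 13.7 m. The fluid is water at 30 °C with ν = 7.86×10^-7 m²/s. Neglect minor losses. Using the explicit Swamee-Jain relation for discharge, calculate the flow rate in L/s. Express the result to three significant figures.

Swamee-Jain (Type II): Q = -0.965·√(gD⁵h_f/L)·ln[ε/(3.7D) + √(3.17ν²L/(gD³h_f))]
√(gD⁵h_f/L) = √(9.81·0.274⁵·13.7/2470) = 0.009167
ε/(3.7D) = 1.78×10^-6; √(3.17ν²L/(gD³h_f)) = 4.18×10^-5
Q = -0.965·0.009167·ln(4.360×10^-5) = 0.08882 m³/s
Check: V = 1.51 m/s, Re = 5.25×10^5, f = 0.01309, h_f = 13.6 m ≈ 13.7 m ✓

Q ≈ 88.8 L/s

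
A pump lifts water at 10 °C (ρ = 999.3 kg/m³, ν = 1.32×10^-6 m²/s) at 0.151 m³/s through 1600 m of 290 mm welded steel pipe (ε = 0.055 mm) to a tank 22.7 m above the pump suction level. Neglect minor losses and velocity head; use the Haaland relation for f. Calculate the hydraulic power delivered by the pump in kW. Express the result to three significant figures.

V = 4Q/(πD²) = 2.286 m/s; Re = 5.02×10^5; ε/D = 1.90×10^-4; f = 0.01519
h_f = f(L/D)V²/2g = 22.32 m
Total head H = z + h_f = 22.7 + 22.32 = 45.02 m
P_hyd = ρgQH = 999.3·9.81·0.151·45.02 = 66.64 kW

P_hyd ≈ 66.6 kW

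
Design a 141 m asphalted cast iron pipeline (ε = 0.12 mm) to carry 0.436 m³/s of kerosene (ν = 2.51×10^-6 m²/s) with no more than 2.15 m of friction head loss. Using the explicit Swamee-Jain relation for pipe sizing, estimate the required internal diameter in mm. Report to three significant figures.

Swamee-Jain (Type III): D = 0.66·[ε^1.25·(LQ²/(gh_f))^4.75 + ν·Q^9.4·(L/(gh_f))^5.2]^0.04
LQ²/(gh_f) = 1.271; L/(gh_f) = 6.685
Term 1 = ε^1.25·(…)^4.75 = 3.92×10^-5; Term 2 = ν·Q^9.4·(…)^5.2 = 2.00×10^-5
D = 0.66·(3.92×10^-5 + 2.00×10^-5)^0.04 = 0.4471 m = 447 mm
Check: V = 2.78 m/s, Re = 4.95×10^5, f = 0.01613, h_f = 2.00 m ≈ 2.15 m ✓

D ≈ 447 mm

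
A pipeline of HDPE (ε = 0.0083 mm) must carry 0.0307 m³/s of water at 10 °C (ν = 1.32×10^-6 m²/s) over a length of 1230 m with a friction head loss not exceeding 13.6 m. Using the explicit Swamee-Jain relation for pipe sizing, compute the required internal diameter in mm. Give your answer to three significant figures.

Swamee-Jain (Type III): D = 0.66·[ε^1.25·(LQ²/(gh_f))^4.75 + ν·Q^9.4·(L/(gh_f))^5.2]^0.04
LQ²/(gh_f) = 0.008689; L/(gh_f) = 9.219
Term 1 = ε^1.25·(…)^4.75 = 7.23×10^-17; Term 2 = ν·Q^9.4·(…)^5.2 = 8.24×10^-16
D = 0.66·(7.23×10^-17 + 8.24×10^-16)^0.04 = 0.1651 m = 165 mm
Check: V = 1.43 m/s, Re = 1.79×10^5, f = 0.01629, h_f = 12.7 m ≈ 13.6 m ✓

D ≈ 165 mm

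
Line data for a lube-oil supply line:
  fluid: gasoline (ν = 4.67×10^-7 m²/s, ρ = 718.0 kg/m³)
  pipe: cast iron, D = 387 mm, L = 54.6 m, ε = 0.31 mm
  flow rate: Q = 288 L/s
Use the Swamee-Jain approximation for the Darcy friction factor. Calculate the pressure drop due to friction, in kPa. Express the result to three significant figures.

V = 4Q/(πD²) = 4·0.288/(π·0.387²) = 2.448 m/s
Re = VD/ν = 2.448·0.387/4.67×10^-7 = 2.03×10^6 → turbulent
ε/D = 0.31/387 = 8.01×10^-4
Swamee-Jain: f = 0.01886
h_f = f(L/D)V²/(2g) = 0.01886·(54.6/0.387)·2.448²/(2·9.81) = 0.8129 m
Δp = ρg·h_f = 718.0·9.81·0.8129 = 5.726 kPa

Δp ≈ 5.73 kPa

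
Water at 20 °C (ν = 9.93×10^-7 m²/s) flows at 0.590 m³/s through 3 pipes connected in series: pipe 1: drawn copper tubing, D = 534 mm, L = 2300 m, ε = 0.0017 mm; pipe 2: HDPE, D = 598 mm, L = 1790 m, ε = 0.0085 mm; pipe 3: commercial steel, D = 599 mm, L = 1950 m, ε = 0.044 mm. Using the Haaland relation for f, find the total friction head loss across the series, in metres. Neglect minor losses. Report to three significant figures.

Pipe 1: V = 2.634 m/s, Re = 1.42×10^6, ε/D = 3.18×10^-6, f = 0.01100, h_1 = f(L/D)V²/2g = 16.76 m
Pipe 2: V = 2.101 m/s, Re = 1.27×10^6, ε/D = 1.42×10^-5, f = 0.01145, h_2 = f(L/D)V²/2g = 7.709 m
Pipe 3: V = 2.094 m/s, Re = 1.26×10^6, ε/D = 7.35×10^-5, f = 0.01265, h_3 = f(L/D)V²/2g = 9.201 m
Series → Q common, losses add: H = Σh = 33.67 m

H ≈ 33.7 m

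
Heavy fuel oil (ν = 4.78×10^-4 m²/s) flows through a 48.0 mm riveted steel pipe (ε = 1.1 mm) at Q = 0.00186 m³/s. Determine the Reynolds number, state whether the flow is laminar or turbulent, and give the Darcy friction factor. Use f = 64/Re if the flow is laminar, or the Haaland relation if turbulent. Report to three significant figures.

V = 4Q/(πD²) = 1.028 m/s
Re = VD/ν = 1.028·0.0480/4.78×10^-4 = 103
Re < 2300 → laminar → f = 64/Re = 0.6200

Re ≈ 103; laminar; f = 64/Re ≈ 0.620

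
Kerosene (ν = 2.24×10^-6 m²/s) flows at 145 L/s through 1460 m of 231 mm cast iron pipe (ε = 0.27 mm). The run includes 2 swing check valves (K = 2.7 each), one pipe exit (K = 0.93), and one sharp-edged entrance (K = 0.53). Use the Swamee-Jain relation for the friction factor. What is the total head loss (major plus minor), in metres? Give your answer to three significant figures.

V = 4Q/(πD²) = 3.460 m/s; V²/2g = 0.6101 m
Re = 3.57×10^5, ε/D = 0.00117 → f = 0.02128 (Swamee-Jain)
Major: h_f = f(L/D)·V²/2g = 0.02128·6320·0.6101 = 82.06 m
Minor: ΣK = 6.86; h_m = ΣK·V²/2g = 4.185 m
Total H_L = 82.06 + 4.185 = 86.25 m

H_L ≈ 86.2 m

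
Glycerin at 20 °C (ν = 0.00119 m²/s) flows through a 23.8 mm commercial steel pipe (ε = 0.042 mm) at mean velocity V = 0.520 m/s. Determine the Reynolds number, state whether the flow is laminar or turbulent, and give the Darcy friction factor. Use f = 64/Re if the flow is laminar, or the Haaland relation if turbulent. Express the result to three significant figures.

Re ≈ 10.4; laminar; f = 64/Re ≈ 6.15

Re = VD/ν = 0.5200·0.0238/0.00119 = 10.4
Re < 2300 → laminar → f = 64/Re = 6.154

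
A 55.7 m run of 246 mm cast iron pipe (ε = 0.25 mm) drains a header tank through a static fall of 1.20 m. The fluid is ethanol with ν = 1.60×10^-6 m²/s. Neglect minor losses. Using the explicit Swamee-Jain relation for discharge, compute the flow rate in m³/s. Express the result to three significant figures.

Q ≈ 0.107 m³/s

Swamee-Jain (Type II): Q = -0.965·√(gD⁵h_f/L)·ln[ε/(3.7D) + √(3.17ν²L/(gD³h_f))]
√(gD⁵h_f/L) = √(9.81·0.246⁵·1.20/55.7) = 0.01380
ε/(3.7D) = 2.75×10^-4; √(3.17ν²L/(gD³h_f)) = 5.08×10^-5
Q = -0.965·0.01380·ln(3.255×10^-4) = 0.1069 m³/s
Check: V = 2.25 m/s, Re = 3.46×10^5, f = 0.02069, h_f = 1.21 m ≈ 1.20 m ✓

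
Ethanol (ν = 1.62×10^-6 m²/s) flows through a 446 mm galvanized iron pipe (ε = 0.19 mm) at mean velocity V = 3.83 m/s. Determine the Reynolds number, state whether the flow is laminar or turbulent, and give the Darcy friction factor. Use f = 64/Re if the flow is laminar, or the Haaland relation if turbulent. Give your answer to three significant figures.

Re ≈ 1.05×10^6; turbulent; f ≈ 0.0166

Re = VD/ν = 3.830·0.446/1.62×10^-6 = 1.05×10^6
Re > 4000 → turbulent; ε/D = 4.26×10^-4
Haaland: f = 0.01662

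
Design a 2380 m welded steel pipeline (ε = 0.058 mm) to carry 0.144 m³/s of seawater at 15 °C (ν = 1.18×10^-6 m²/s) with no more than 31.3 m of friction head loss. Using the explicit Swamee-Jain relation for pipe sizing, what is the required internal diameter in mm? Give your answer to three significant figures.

Swamee-Jain (Type III): D = 0.66·[ε^1.25·(LQ²/(gh_f))^4.75 + ν·Q^9.4·(L/(gh_f))^5.2]^0.04
LQ²/(gh_f) = 0.1607; L/(gh_f) = 7.751
Term 1 = ε^1.25·(…)^4.75 = 8.57×10^-10; Term 2 = ν·Q^9.4·(…)^5.2 = 6.10×10^-10
D = 0.66·(8.57×10^-10 + 6.10×10^-10)^0.04 = 0.2926 m = 293 mm
Check: V = 2.14 m/s, Re = 5.31×10^5, f = 0.01542, h_f = 29.3 m ≈ 31.3 m ✓

D ≈ 293 mm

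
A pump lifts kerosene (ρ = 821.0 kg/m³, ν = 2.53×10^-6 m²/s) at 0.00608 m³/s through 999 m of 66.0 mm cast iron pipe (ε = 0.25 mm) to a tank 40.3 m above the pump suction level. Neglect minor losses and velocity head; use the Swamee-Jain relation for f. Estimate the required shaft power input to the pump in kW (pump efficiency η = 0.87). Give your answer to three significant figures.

P_shaft ≈ 6.47 kW

V = 4Q/(πD²) = 1.777 m/s; Re = 4.64×10^4; ε/D = 0.00379; f = 0.03060
h_f = f(L/D)V²/2g = 74.57 m
Total head H = z + h_f = 40.3 + 74.57 = 114.9 m
P_hyd = ρgQH = 821.0·9.81·0.00608·114.9 = 5.625 kW
P_shaft = P_hyd/η = 5.625/0.87 = 6.465 kW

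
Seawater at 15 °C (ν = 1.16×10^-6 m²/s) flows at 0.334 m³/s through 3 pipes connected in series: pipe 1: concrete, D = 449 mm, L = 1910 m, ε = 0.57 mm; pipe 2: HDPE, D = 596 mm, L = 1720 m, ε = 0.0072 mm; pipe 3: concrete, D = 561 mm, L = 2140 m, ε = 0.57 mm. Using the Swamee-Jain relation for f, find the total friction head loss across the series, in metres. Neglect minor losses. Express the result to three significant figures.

H ≈ 30.4 m

Pipe 1: V = 2.109 m/s, Re = 8.16×10^5, ε/D = 0.00127, f = 0.02124, h_1 = f(L/D)V²/2g = 20.49 m
Pipe 2: V = 1.197 m/s, Re = 6.15×10^5, ε/D = 1.21×10^-5, f = 0.01284, h_2 = f(L/D)V²/2g = 2.707 m
Pipe 3: V = 1.351 m/s, Re = 6.53×10^5, ε/D = 0.00102, f = 0.02028, h_3 = f(L/D)V²/2g = 7.198 m
Series → Q common, losses add: H = Σh = 30.39 m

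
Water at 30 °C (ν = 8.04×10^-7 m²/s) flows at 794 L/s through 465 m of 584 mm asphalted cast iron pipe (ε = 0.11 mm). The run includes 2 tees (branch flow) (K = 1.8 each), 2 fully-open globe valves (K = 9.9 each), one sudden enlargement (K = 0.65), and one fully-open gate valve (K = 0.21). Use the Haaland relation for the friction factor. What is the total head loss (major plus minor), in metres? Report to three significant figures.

V = 4Q/(πD²) = 2.964 m/s; V²/2g = 0.4478 m
Re = 2.15×10^6, ε/D = 1.88×10^-4 → f = 0.01402 (Haaland)
Major: h_f = f(L/D)·V²/2g = 0.01402·796.2·0.4478 = 5.001 m
Minor: ΣK = 24.3; h_m = ΣK·V²/2g = 10.86 m
Total H_L = 5.001 + 10.86 = 15.87 m

H_L ≈ 15.9 m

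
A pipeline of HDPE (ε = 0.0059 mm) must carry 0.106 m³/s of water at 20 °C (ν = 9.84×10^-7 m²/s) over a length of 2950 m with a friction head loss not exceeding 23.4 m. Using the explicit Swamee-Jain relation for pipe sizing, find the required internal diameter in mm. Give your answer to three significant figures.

D ≈ 278 mm

Swamee-Jain (Type III): D = 0.66·[ε^1.25·(LQ²/(gh_f))^4.75 + ν·Q^9.4·(L/(gh_f))^5.2]^0.04
LQ²/(gh_f) = 0.1444; L/(gh_f) = 12.85
Term 1 = ε^1.25·(…)^4.75 = 2.96×10^-11; Term 2 = ν·Q^9.4·(…)^5.2 = 3.96×10^-10
D = 0.66·(2.96×10^-11 + 3.96×10^-10)^0.04 = 0.2784 m = 278 mm
Check: V = 1.74 m/s, Re = 4.93×10^5, f = 0.01346, h_f = 22.0 m ≈ 23.4 m ✓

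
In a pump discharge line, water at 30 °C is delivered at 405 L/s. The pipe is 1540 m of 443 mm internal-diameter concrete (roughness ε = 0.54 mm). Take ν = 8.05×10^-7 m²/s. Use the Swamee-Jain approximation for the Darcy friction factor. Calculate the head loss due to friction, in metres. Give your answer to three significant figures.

V = 4Q/(πD²) = 4·0.405/(π·0.443²) = 2.628 m/s
Re = VD/ν = 2.628·0.443/8.05×10^-7 = 1.45×10^6 → turbulent
ε/D = 0.54/443 = 0.00122
Swamee-Jain: f = 0.02087
h_f = f(L/D)V²/(2g) = 0.02087·(1540/0.443)·2.628²/(2·9.81) = 25.53 m

h_f ≈ 25.5 m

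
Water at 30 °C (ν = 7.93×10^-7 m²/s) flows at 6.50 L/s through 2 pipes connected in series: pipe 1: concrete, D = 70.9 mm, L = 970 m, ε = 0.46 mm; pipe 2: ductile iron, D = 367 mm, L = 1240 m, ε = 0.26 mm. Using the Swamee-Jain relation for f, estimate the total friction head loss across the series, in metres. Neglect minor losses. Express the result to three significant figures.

H ≈ 63.6 m

Pipe 1: V = 1.646 m/s, Re = 1.47×10^5, ε/D = 0.00649, f = 0.03366, h_1 = f(L/D)V²/2g = 63.61 m
Pipe 2: V = 0.06145 m/s, Re = 2.84×10^4, ε/D = 7.08×10^-4, f = 0.02564, h_2 = f(L/D)V²/2g = 0.01667 m
Series → Q common, losses add: H = Σh = 63.63 m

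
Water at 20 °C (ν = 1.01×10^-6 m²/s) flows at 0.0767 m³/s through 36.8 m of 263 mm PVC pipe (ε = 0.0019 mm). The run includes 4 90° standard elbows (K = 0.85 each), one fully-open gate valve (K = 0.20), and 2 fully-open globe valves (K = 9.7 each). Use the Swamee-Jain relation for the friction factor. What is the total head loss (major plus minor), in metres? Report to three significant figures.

V = 4Q/(πD²) = 1.412 m/s; V²/2g = 0.1016 m
Re = 3.68×10^5, ε/D = 7.22×10^-6 → f = 0.01394 (Swamee-Jain)
Major: h_f = f(L/D)·V²/2g = 0.01394·139.9·0.1016 = 0.1981 m
Minor: ΣK = 23.0; h_m = ΣK·V²/2g = 2.337 m
Total H_L = 0.1981 + 2.337 = 2.535 m

H_L ≈ 2.53 m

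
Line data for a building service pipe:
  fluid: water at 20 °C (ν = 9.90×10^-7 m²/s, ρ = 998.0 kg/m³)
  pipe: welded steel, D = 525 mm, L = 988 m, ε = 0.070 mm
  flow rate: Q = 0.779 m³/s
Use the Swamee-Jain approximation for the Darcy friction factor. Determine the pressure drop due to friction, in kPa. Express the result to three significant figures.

V = 4Q/(πD²) = 4·0.779/(π·0.525²) = 3.599 m/s
Re = VD/ν = 3.599·0.525/9.90×10^-7 = 1.91×10^6 → turbulent
ε/D = 0.070/525 = 1.33×10^-4
Swamee-Jain: f = 0.01345
h_f = f(L/D)V²/(2g) = 0.01345·(988/0.525)·3.599²/(2·9.81) = 16.70 m
Δp = ρg·h_f = 998.0·9.81·16.70 = 163.5 kPa

Δp ≈ 164 kPa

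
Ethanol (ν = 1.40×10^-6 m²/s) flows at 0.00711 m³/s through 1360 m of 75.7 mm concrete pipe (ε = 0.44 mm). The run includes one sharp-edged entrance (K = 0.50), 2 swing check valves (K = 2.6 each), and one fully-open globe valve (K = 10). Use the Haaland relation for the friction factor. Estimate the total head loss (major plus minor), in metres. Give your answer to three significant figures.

V = 4Q/(πD²) = 1.580 m/s; V²/2g = 0.1272 m
Re = 8.54×10^4, ε/D = 0.00581 → f = 0.03277 (Haaland)
Major: h_f = f(L/D)·V²/2g = 0.03277·17966·0.1272 = 74.88 m
Minor: ΣK = 15.7; h_m = ΣK·V²/2g = 1.997 m
Total H_L = 74.88 + 1.997 = 76.88 m

H_L ≈ 76.9 m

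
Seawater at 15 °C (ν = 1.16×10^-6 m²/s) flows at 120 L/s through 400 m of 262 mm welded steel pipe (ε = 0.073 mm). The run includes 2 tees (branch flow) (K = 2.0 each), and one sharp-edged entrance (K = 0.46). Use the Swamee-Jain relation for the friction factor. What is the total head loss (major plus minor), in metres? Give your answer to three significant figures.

V = 4Q/(πD²) = 2.226 m/s; V²/2g = 0.2525 m
Re = 5.03×10^5, ε/D = 2.79×10^-4 → f = 0.01619 (Swamee-Jain)
Major: h_f = f(L/D)·V²/2g = 0.01619·1527·0.2525 = 6.243 m
Minor: ΣK = 4.46; h_m = ΣK·V²/2g = 1.126 m
Total H_L = 6.243 + 1.126 = 7.369 m

H_L ≈ 7.37 m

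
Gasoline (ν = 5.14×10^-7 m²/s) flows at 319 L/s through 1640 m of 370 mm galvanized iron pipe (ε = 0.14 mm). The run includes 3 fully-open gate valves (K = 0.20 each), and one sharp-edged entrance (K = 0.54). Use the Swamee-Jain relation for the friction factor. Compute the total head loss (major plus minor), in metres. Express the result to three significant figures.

H_L ≈ 32.5 m

V = 4Q/(πD²) = 2.967 m/s; V²/2g = 0.4486 m
Re = 2.14×10^6, ε/D = 3.78×10^-4 → f = 0.01607 (Swamee-Jain)
Major: h_f = f(L/D)·V²/2g = 0.01607·4432·0.4486 = 31.96 m
Minor: ΣK = 1.14; h_m = ΣK·V²/2g = 0.5114 m
Total H_L = 31.96 + 0.5114 = 32.47 m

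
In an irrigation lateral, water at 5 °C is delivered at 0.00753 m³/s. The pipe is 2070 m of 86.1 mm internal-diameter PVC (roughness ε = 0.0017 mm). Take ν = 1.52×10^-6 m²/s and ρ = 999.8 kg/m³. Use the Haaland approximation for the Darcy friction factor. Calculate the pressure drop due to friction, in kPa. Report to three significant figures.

V = 4Q/(πD²) = 4·0.00753/(π·0.0861²) = 1.293 m/s
Re = VD/ν = 1.293·0.0861/1.52×10^-6 = 7.33×10^4 → turbulent
ε/D = 0.0017/86.1 = 1.97×10^-5
Haaland: f = 0.01910
h_f = f(L/D)V²/(2g) = 0.01910·(2070/0.0861)·1.293²/(2·9.81) = 39.15 m
Δp = ρg·h_f = 999.8·9.81·39.15 = 384.0 kPa

Δp ≈ 384 kPa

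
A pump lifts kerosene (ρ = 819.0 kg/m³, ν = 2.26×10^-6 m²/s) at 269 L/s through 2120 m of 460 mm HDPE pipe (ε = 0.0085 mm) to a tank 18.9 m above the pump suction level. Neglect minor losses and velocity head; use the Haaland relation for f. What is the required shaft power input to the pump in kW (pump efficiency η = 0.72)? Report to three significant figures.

V = 4Q/(πD²) = 1.619 m/s; Re = 3.29×10^5; ε/D = 1.85×10^-5; f = 0.01426
h_f = f(L/D)V²/2g = 8.774 m
Total head H = z + h_f = 18.9 + 8.774 = 27.67 m
P_hyd = ρgQH = 819.0·9.81·0.269·27.67 = 59.81 kW
P_shaft = P_hyd/η = 59.81/0.72 = 83.07 kW

P_shaft ≈ 83.1 kW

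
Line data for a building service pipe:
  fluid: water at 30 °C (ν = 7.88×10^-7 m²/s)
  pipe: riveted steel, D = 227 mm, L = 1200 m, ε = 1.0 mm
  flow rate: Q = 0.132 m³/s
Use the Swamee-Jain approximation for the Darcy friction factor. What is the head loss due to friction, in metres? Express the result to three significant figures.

V = 4Q/(πD²) = 4·0.132/(π·0.227²) = 3.262 m/s
Re = VD/ν = 3.262·0.227/7.88×10^-7 = 9.40×10^5 → turbulent
ε/D = 1.0/227 = 0.00441
Swamee-Jain: f = 0.02941
h_f = f(L/D)V²/(2g) = 0.02941·(1200/0.227)·3.262²/(2·9.81) = 84.30 m

h_f ≈ 84.3 m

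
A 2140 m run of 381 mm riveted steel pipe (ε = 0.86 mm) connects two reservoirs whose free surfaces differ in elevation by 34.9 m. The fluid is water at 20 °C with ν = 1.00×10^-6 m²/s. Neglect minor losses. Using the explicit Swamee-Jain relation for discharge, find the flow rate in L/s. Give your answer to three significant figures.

Swamee-Jain (Type II): Q = -0.965·√(gD⁵h_f/L)·ln[ε/(3.7D) + √(3.17ν²L/(gD³h_f))]
√(gD⁵h_f/L) = √(9.81·0.381⁵·34.9/2140) = 0.03584
ε/(3.7D) = 6.10×10^-4; √(3.17ν²L/(gD³h_f)) = 1.89×10^-5
Q = -0.965·0.03584·ln(6.290×10^-4) = 0.2549 m³/s
Check: V = 2.24 m/s, Re = 8.52×10^5, f = 0.02447, h_f = 35.0 m ≈ 34.9 m ✓

Q ≈ 255 L/s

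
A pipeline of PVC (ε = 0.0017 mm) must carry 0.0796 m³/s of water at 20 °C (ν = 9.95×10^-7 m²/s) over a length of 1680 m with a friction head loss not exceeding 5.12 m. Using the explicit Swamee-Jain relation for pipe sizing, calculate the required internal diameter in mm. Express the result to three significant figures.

D ≈ 304 mm

Swamee-Jain (Type III): D = 0.66·[ε^1.25·(LQ²/(gh_f))^4.75 + ν·Q^9.4·(L/(gh_f))^5.2]^0.04
LQ²/(gh_f) = 0.2119; L/(gh_f) = 33.45
Term 1 = ε^1.25·(…)^4.75 = 3.87×10^-11; Term 2 = ν·Q^9.4·(…)^5.2 = 3.92×10^-9
D = 0.66·(3.87×10^-11 + 3.92×10^-9)^0.04 = 0.3044 m = 304 mm
Check: V = 1.09 m/s, Re = 3.35×10^5, f = 0.01415, h_f = 4.76 m ≈ 5.12 m ✓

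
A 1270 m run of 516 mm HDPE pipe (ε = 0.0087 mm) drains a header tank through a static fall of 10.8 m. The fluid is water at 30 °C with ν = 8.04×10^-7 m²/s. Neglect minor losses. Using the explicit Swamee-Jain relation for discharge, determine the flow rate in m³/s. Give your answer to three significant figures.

Q ≈ 0.583 m³/s

Swamee-Jain (Type II): Q = -0.965·√(gD⁵h_f/L)·ln[ε/(3.7D) + √(3.17ν²L/(gD³h_f))]
√(gD⁵h_f/L) = √(9.81·0.516⁵·10.8/1270) = 0.05524
ε/(3.7D) = 4.56×10^-6; √(3.17ν²L/(gD³h_f)) = 1.34×10^-5
Q = -0.965·0.05524·ln(1.793×10^-5) = 0.5826 m³/s
Check: V = 2.79 m/s, Re = 1.79×10^6, f = 0.01112, h_f = 10.8 m ≈ 10.8 m ✓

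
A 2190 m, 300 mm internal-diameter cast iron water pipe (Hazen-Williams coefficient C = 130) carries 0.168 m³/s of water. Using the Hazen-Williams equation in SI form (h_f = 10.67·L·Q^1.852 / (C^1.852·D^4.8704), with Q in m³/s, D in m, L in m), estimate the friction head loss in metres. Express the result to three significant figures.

h_f ≈ 36.8 m

h_f = 10.67·2190·0.168^1.852 / (130^1.852·0.300^4.8704) = 36.77 m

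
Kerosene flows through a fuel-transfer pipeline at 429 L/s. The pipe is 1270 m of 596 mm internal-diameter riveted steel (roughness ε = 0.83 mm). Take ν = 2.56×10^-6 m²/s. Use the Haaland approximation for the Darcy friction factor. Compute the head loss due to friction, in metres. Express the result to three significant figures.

V = 4Q/(πD²) = 4·0.429/(π·0.596²) = 1.538 m/s
Re = VD/ν = 1.538·0.596/2.56×10^-6 = 3.58×10^5 → turbulent
ε/D = 0.83/596 = 0.00139
Haaland: f = 0.02194
h_f = f(L/D)V²/(2g) = 0.02194·(1270/0.596)·1.538²/(2·9.81) = 5.633 m

h_f ≈ 5.63 m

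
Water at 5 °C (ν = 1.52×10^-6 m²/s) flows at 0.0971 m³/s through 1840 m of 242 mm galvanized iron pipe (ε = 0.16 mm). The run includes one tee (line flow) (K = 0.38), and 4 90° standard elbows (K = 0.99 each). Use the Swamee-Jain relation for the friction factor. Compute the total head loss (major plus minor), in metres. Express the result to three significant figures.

H_L ≈ 33.9 m

V = 4Q/(πD²) = 2.111 m/s; V²/2g = 0.2271 m
Re = 3.36×10^5, ε/D = 6.61×10^-4 → f = 0.01907 (Swamee-Jain)
Major: h_f = f(L/D)·V²/2g = 0.01907·7603·0.2271 = 32.94 m
Minor: ΣK = 4.34; h_m = ΣK·V²/2g = 0.9858 m
Total H_L = 32.94 + 0.9858 = 33.93 m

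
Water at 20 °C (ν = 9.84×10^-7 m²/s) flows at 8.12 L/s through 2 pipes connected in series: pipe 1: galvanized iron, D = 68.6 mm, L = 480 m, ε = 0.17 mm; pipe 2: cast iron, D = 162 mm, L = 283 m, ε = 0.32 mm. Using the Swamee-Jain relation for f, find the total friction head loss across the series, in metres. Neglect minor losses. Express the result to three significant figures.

Pipe 1: V = 2.197 m/s, Re = 1.53×10^5, ε/D = 0.00248, f = 0.02601, h_1 = f(L/D)V²/2g = 44.76 m
Pipe 2: V = 0.3939 m/s, Re = 6.49×10^4, ε/D = 0.00198, f = 0.02608, h_2 = f(L/D)V²/2g = 0.3604 m
Series → Q common, losses add: H = Σh = 45.13 m

H ≈ 45.1 m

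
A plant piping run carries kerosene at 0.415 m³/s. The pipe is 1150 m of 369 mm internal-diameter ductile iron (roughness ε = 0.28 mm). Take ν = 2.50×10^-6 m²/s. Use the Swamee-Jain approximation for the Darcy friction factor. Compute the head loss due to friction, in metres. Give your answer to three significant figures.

h_f ≈ 45.8 m

V = 4Q/(πD²) = 4·0.415/(π·0.369²) = 3.881 m/s
Re = VD/ν = 3.881·0.369/2.50×10^-6 = 5.73×10^5 → turbulent
ε/D = 0.28/369 = 7.59×10^-4
Swamee-Jain: f = 0.01913
h_f = f(L/D)V²/(2g) = 0.01913·(1150/0.369)·3.881²/(2·9.81) = 45.77 m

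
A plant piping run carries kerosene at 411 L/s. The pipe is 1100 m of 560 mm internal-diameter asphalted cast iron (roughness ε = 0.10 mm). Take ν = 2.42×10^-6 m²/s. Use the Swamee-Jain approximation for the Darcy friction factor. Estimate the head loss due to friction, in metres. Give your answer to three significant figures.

V = 4Q/(πD²) = 4·0.411/(π·0.560²) = 1.669 m/s
Re = VD/ν = 1.669·0.560/2.42×10^-6 = 3.86×10^5 → turbulent
ε/D = 0.10/560 = 1.79×10^-4
Swamee-Jain: f = 0.01569
h_f = f(L/D)V²/(2g) = 0.01569·(1100/0.560)·1.669²/(2·9.81) = 4.375 m

h_f ≈ 4.38 m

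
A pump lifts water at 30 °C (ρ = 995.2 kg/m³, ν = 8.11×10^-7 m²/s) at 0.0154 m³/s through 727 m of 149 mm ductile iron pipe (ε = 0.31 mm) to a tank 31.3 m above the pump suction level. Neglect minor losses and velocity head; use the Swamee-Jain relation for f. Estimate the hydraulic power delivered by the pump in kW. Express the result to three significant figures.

P_hyd ≈ 5.43 kW

V = 4Q/(πD²) = 0.8832 m/s; Re = 1.62×10^5; ε/D = 0.00208; f = 0.02491
h_f = f(L/D)V²/2g = 4.833 m
Total head H = z + h_f = 31.3 + 4.833 = 36.13 m
P_hyd = ρgQH = 995.2·9.81·0.0154·36.13 = 5.433 kW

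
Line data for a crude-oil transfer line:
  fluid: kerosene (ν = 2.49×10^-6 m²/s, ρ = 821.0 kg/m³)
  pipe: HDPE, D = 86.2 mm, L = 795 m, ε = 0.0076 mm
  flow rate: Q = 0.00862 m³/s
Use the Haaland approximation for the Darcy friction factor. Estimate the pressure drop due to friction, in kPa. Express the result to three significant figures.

Δp ≈ 172 kPa

V = 4Q/(πD²) = 4·0.00862/(π·0.0862²) = 1.477 m/s
Re = VD/ν = 1.477·0.0862/2.49×10^-6 = 5.11×10^4 → turbulent
ε/D = 0.0076/86.2 = 8.82×10^-5
Haaland: f = 0.02086
h_f = f(L/D)V²/(2g) = 0.02086·(795/0.0862)·1.477²/(2·9.81) = 21.39 m
Δp = ρg·h_f = 821.0·9.81·21.39 = 172.3 kPa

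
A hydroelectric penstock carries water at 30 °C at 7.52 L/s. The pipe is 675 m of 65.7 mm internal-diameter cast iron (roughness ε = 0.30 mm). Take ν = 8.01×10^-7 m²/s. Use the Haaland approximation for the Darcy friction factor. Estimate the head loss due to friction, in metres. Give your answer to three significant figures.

h_f ≈ 77.6 m

V = 4Q/(πD²) = 4·0.00752/(π·0.0657²) = 2.218 m/s
Re = VD/ν = 2.218·0.0657/8.01×10^-7 = 1.82×10^5 → turbulent
ε/D = 0.30/65.7 = 0.00457
Haaland: f = 0.03011
h_f = f(L/D)V²/(2g) = 0.03011·(675/0.0657)·2.218²/(2·9.81) = 77.58 m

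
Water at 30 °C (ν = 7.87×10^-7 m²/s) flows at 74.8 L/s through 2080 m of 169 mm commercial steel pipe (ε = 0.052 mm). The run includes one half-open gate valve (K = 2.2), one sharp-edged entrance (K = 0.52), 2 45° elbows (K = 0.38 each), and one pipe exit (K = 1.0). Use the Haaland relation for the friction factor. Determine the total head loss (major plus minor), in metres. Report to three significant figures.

H_L ≈ 113 m

V = 4Q/(πD²) = 3.335 m/s; V²/2g = 0.5667 m
Re = 7.16×10^5, ε/D = 3.08×10^-4 → f = 0.01590 (Haaland)
Major: h_f = f(L/D)·V²/2g = 0.01590·12308·0.5667 = 110.9 m
Minor: ΣK = 4.48; h_m = ΣK·V²/2g = 2.539 m
Total H_L = 110.9 + 2.539 = 113.4 m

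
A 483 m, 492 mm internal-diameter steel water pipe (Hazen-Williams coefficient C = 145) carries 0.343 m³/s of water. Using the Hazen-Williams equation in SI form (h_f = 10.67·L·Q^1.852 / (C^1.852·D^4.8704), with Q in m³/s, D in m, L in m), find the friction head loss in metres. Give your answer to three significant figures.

h_f ≈ 2.23 m

h_f = 10.67·483·0.343^1.852 / (145^1.852·0.492^4.8704) = 2.233 m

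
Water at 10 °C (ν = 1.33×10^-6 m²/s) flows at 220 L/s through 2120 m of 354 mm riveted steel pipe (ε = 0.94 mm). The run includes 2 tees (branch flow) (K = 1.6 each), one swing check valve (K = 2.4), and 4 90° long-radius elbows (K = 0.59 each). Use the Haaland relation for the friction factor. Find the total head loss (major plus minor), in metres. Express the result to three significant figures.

H_L ≈ 41.0 m

V = 4Q/(πD²) = 2.235 m/s; V²/2g = 0.2547 m
Re = 5.95×10^5, ε/D = 0.00266 → f = 0.02556 (Haaland)
Major: h_f = f(L/D)·V²/2g = 0.02556·5989·0.2547 = 38.99 m
Minor: ΣK = 7.96; h_m = ΣK·V²/2g = 2.027 m
Total H_L = 38.99 + 2.027 = 41.01 m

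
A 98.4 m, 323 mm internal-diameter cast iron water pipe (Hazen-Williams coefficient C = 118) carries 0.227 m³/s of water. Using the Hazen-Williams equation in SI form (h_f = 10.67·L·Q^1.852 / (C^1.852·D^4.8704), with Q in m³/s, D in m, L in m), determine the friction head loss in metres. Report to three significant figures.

h_f ≈ 2.41 m

h_f = 10.67·98.4·0.227^1.852 / (118^1.852·0.323^4.8704) = 2.409 m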